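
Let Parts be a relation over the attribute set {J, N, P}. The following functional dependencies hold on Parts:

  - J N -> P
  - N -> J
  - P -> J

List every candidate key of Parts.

Attribute N never appears on the right-hand side of any dependency, so N must belong to every candidate key.
{N}⁺ = {J, N, P}, which is all of the schema, so {N} is the only candidate key.

{N}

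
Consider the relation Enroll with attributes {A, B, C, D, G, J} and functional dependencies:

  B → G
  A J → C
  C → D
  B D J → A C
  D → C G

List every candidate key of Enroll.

(A, B, J), (B, C, J), (B, D, J)

{A, B, J}⁺: B→G adds G; AJ→C adds C; C→D adds D → {A, B, C, D, G, J}.
{B, C, J}⁺: B→G adds G; C→D adds D; BDJ→AC adds A → {A, B, C, D, G, J}.
{B, D, J}⁺: B→G adds G; BDJ→AC adds A, C → {A, B, C, D, G, J}.
Any other superkey contains one of these as a subset, so there are no further candidate keys.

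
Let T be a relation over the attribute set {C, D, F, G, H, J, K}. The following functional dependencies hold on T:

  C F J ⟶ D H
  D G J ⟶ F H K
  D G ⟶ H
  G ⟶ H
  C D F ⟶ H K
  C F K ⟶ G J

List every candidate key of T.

Attribute C never appears on the right-hand side of any dependency, so C must belong to every candidate key.
{C}⁺ = {C}, which is not all of the schema, so we must add further attributes.
{C, D, F}⁺: CDF→HK adds H, K; CFK→GJ adds G, J → {C, D, F, G, H, J, K}.
{C, F, J}⁺: CFJ→DH adds D, H; CDF→HK adds K; CFK→GJ adds G → {C, D, F, G, H, J, K}.
{C, F, K}⁺: CFK→GJ adds G, J; CFJ→DH adds D, H → {C, D, F, G, H, J, K}.
{C, D, G, J}⁺: DGJ→FHK adds F, H, K → {C, D, F, G, H, J, K}.

CDF, CFJ, CFK, CDGJ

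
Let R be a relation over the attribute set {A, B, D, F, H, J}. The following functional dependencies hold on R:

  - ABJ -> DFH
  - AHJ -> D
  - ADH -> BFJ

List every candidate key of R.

(A, B, J); (A, D, H); (A, H, J)

Attribute A never appears on the right-hand side of any dependency, so A must belong to every candidate key.
{A}⁺ = {A}, which is not all of the schema, so we must add further attributes.
{A, B, J}⁺: ABJ→DFH adds D, F, H → {A, B, D, F, H, J}. Minimal: {B, J}⁺ = {B, J}; {A, J}⁺ = {A, J}; {A, B}⁺ = {A, B} — none reach the full schema.
{A, D, H}⁺: ADH→BFJ adds B, F, J → {A, B, D, F, H, J}. Minimal: {D, H}⁺ = {D, H}; {A, H}⁺ = {A, H}; {A, D}⁺ = {A, D} — none reach the full schema.
{A, H, J}⁺: AHJ→D adds D; ADH→BFJ adds B, F → {A, B, D, F, H, J}. Minimal: {H, J}⁺ = {H, J}; {A, J}⁺ = {A, J}; {A, H}⁺ = {A, H} — none reach the full schema.
Any other superkey contains one of these as a subset, so there are no further candidate keys.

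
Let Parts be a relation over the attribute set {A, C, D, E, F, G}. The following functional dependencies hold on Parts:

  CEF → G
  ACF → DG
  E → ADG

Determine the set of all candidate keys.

CEF

{C, E, F}⁺: CEF→G adds G; E→ADG adds A, D → {A, C, D, E, F, G}. Minimal: {E, F}⁺ = {A, D, E, F, G}; {C, F}⁺ = {C, F}; {C, E}⁺ = {A, C, D, E, G} — none reach the full schema.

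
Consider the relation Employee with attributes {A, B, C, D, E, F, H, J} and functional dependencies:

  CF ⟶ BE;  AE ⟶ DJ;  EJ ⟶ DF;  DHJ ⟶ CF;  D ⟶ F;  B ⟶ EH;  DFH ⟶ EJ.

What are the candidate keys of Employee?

Attribute A never appears on the right-hand side of any dependency, so A must belong to every candidate key.
{A}⁺ = {A}, which is not all of the schema, so we must add further attributes.
{A, B}⁺: B→EH adds E, H; AE→DJ adds D, J; EJ→DF adds F; DHJ→CF adds C → {A, B, C, D, E, F, H, J}.
{A, C, D}⁺: D→F adds F; CF→BE adds B, E; AE→DJ adds J; B→EH adds H → {A, B, C, D, E, F, H, J}.
{A, C, E}⁺: AE→DJ adds D, J; EJ→DF adds F; CF→BE adds B; B→EH adds H → {A, B, C, D, E, F, H, J}.
{A, C, F}⁺: CF→BE adds B, E; AE→DJ adds D, J; B→EH adds H → {A, B, C, D, E, F, H, J}.
{A, D, H}⁺: D→F adds F; DFH→EJ adds E, J; DHJ→CF adds C; CF→BE adds B → {A, B, C, D, E, F, H, J}.
{A, E, H}⁺: AE→DJ adds D, J; EJ→DF adds F; DHJ→CF adds C; CF→BE adds B → {A, B, C, D, E, F, H, J}.

AB, ACD, ACE, ACF, ADH, AEH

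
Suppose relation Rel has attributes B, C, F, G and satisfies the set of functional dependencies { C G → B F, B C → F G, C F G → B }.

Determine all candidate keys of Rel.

Attribute C never appears on the right-hand side of any dependency, so C must belong to every candidate key.
{C}⁺ = {C}, which is not all of the schema, so we must add further attributes.
{B, C}⁺: BC→FG adds F, G → {B, C, F, G}. Minimal: {C}⁺ = {C}; {B}⁺ = {B} — none reach the full schema.
{C, G}⁺: CG→BF adds B, F → {B, C, F, G}. Minimal: {G}⁺ = {G}; {C}⁺ = {C} — none reach the full schema.
Any other superkey contains one of these as a subset, so there are no further candidate keys.

BC; CG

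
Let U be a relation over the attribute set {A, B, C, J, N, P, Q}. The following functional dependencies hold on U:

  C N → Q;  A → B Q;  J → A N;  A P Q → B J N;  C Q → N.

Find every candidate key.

Attributes C, P never appear on any right-hand side, so every candidate key must contain {C, P}.
{C, P}⁺ = {C, P}, which is not all of the schema, so we must add further attributes.
{A, C, P}⁺: A→BQ adds B, Q; APQ→BJN adds J, N → {A, B, C, J, N, P, Q}.
{C, J, P}⁺: J→AN adds A, N; CN→Q adds Q; A→BQ adds B → {A, B, C, J, N, P, Q}.
Any other superkey contains one of these as a subset, so there are no further candidate keys.

{A, C, P}, {C, J, P}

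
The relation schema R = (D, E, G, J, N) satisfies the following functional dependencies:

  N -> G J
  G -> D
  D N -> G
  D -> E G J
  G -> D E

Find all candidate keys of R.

{N}

Attribute N never appears on the right-hand side of any dependency, so N must belong to every candidate key.
{N}⁺ = {D, E, G, J, N}, which is all of the schema, so {N} is the only candidate key.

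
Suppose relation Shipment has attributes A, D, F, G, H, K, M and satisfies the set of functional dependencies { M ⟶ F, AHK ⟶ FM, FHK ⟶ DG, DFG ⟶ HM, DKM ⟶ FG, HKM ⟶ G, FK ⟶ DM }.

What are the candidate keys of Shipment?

Attributes A, K never appear on any right-hand side, so every candidate key must contain {A, K}.
{A, K}⁺ = {A, K}, which is not all of the schema, so we must add further attributes.
{A, F, K}⁺: FK→DM adds D, M; DKM→FG adds G; DFG→HM adds H → {A, D, F, G, H, K, M}. Minimal: {F, K}⁺ = {D, F, G, H, K, M}; {A, K}⁺ = {A, K}; {A, F}⁺ = {A, F} — none reach the full schema.
{A, H, K}⁺: AHK→FM adds F, M; FHK→DG adds D, G → {A, D, F, G, H, K, M}. Minimal: {H, K}⁺ = {H, K}; {A, K}⁺ = {A, K}; {A, H}⁺ = {A, H} — none reach the full schema.
{A, K, M}⁺: M→F adds F; FK→DM adds D; DKM→FG adds G; DFG→HM adds H → {A, D, F, G, H, K, M}. Minimal: {K, M}⁺ = {D, F, G, H, K, M}; {A, M}⁺ = {A, F, M}; {A, K}⁺ = {A, K} — none reach the full schema.

(A, F, K); (A, H, K); (A, K, M)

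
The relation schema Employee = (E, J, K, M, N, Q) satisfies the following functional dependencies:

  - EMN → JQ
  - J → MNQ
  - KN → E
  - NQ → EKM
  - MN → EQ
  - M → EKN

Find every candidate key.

{J}⁺: J→MNQ adds M, N, Q; NQ→EKM adds E, K → {E, J, K, M, N, Q}.
{M}⁺: M→EKN adds E, K, N; EMN→JQ adds J, Q → {E, J, K, M, N, Q}.
{N, Q}⁺: NQ→EKM adds E, K, M; EMN→JQ adds J → {E, J, K, M, N, Q}. Minimal: {Q}⁺ = {Q}; {N}⁺ = {N} — none reach the full schema.

(J), (M), (N, Q)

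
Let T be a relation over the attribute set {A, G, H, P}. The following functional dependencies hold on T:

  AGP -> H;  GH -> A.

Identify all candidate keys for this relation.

{A, G, P}, {G, H, P}

Attributes G, P never appear on any right-hand side, so every candidate key must contain {G, P}.
{G, P}⁺ = {G, P}, which is not all of the schema, so we must add further attributes.
{A, G, P}⁺: AGP→H adds H → {A, G, H, P}.
{G, H, P}⁺: GH→A adds A → {A, G, H, P}.
Any other superkey contains one of these as a subset, so there are no further candidate keys.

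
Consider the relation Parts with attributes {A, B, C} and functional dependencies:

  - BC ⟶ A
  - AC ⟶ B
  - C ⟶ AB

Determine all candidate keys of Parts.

Attribute C never appears on the right-hand side of any dependency, so C must belong to every candidate key.
{C}⁺ = {A, B, C}, which is all of the schema, so {C} is the only candidate key.

{C}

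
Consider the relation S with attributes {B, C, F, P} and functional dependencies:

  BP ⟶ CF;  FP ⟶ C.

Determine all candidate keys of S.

{B, P}

Attributes B, P never appear on any right-hand side, so every candidate key must contain {B, P}.
{B, P}⁺ = {B, C, F, P}, which is all of the schema, so {B, P} is the only candidate key.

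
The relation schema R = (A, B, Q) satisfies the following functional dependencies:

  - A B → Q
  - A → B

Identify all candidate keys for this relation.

{A}⁺: A→B adds B; AB→Q adds Q → {A, B, Q}.
No other minimal superkey exists.

{A}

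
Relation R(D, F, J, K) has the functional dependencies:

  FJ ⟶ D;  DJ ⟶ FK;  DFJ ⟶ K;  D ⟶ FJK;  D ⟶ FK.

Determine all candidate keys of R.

{D}⁺: D→FJK adds F, J, K → {D, F, J, K}.
{F, J}⁺: FJ→D adds D; DJ→FK adds K → {D, F, J, K}.

D, FJ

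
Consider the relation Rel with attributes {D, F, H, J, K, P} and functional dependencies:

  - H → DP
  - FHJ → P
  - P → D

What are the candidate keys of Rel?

{F, H, J, K}

{F, H, J, K}⁺: H→DP adds D, P → {D, F, H, J, K, P}.
No other minimal superkey exists.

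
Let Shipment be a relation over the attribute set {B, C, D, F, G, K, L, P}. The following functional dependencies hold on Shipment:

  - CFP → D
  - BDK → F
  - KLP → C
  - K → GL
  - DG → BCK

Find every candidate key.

(D, G, P), (D, K, P), (F, K, P), (C, F, G, P)

Attribute P never appears on the right-hand side of any dependency, so P must belong to every candidate key.
{P}⁺ = {P}, which is not all of the schema, so we must add further attributes.
{D, G, P}⁺: DG→BCK adds B, C, K; BDK→F adds F; K→GL adds L → {B, C, D, F, G, K, L, P}.
{D, K, P}⁺: K→GL adds G, L; DG→BCK adds B, C; BDK→F adds F → {B, C, D, F, G, K, L, P}.
{F, K, P}⁺: K→GL adds G, L; KLP→C adds C; CFP→D adds D; DG→BCK adds B → {B, C, D, F, G, K, L, P}.
{C, F, G, P}⁺: CFP→D adds D; DG→BCK adds B, K; K→GL adds L → {B, C, D, F, G, K, L, P}.
Any other superkey contains one of these as a subset, so there are no further candidate keys.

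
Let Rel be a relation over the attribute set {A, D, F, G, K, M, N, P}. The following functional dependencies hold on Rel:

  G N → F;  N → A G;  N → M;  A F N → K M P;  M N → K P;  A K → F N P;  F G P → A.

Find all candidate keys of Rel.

Attribute D never appears on the right-hand side of any dependency, so D must belong to every candidate key.
{D}⁺ = {D}, which is not all of the schema, so we must add further attributes.
{D, N}⁺: N→AG adds A, G; N→M adds M; MN→KP adds K, P; AK→FNP adds F → {A, D, F, G, K, M, N, P}.
{A, D, K}⁺: AK→FNP adds F, N, P; N→AG adds G; N→M adds M → {A, D, F, G, K, M, N, P}.
{D, F, G, K, P}⁺: FGP→A adds A; AK→FNP adds N; N→M adds M → {A, D, F, G, K, M, N, P}.

{D, N}; {A, D, K}; {D, F, G, K, P}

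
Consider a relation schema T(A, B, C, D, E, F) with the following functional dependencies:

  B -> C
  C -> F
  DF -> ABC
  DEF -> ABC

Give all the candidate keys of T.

BDE, CDE, DEF

Attributes D, E never appear on any right-hand side, so every candidate key must contain {D, E}.
{D, E}⁺ = {D, E}, which is not all of the schema, so we must add further attributes.
{B, D, E}⁺: B→C adds C; C→F adds F; DF→ABC adds A → {A, B, C, D, E, F}. Minimal: {D, E}⁺ = {D, E}; {B, E}⁺ = {B, C, E, F}; {B, D}⁺ = {A, B, C, D, F} — none reach the full schema.
{C, D, E}⁺: C→F adds F; DF→ABC adds A, B → {A, B, C, D, E, F}. Minimal: {D, E}⁺ = {D, E}; {C, E}⁺ = {C, E, F}; {C, D}⁺ = {A, B, C, D, F} — none reach the full schema.
{D, E, F}⁺: DF→ABC adds A, B, C → {A, B, C, D, E, F}. Minimal: {E, F}⁺ = {E, F}; {D, F}⁺ = {A, B, C, D, F}; {D, E}⁺ = {D, E} — none reach the full schema.
Any other superkey contains one of these as a subset, so there are no further candidate keys.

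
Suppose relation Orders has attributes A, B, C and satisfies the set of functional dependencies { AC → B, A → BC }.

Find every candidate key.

Attribute A never appears on the right-hand side of any dependency, so A must belong to every candidate key.
{A}⁺ = {A, B, C}, which is all of the schema, so {A} is the only candidate key.

{A}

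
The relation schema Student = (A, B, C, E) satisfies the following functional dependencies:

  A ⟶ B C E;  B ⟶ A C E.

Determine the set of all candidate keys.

A; B

{A}⁺: A→BCE adds B, C, E → {A, B, C, E}.
{B}⁺: B→ACE adds A, C, E → {A, B, C, E}.
Any other superkey contains one of these as a subset, so there are no further candidate keys.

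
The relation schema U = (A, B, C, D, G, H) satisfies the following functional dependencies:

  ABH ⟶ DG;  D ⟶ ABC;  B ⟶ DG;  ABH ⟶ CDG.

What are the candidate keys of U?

Attribute H never appears on the right-hand side of any dependency, so H must belong to every candidate key.
{H}⁺ = {H}, which is not all of the schema, so we must add further attributes.
{B, H}⁺: B→DG adds D, G; D→ABC adds A, C → {A, B, C, D, G, H}. Minimal: {H}⁺ = {H}; {B}⁺ = {A, B, C, D, G} — none reach the full schema.
{D, H}⁺: D→ABC adds A, B, C; B→DG adds G → {A, B, C, D, G, H}. Minimal: {H}⁺ = {H}; {D}⁺ = {A, B, C, D, G} — none reach the full schema.

(B, H), (D, H)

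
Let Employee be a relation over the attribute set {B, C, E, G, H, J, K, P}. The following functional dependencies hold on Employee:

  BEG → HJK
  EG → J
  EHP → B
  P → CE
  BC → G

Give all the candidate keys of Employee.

(B, P), (H, P)

{B, P}⁺: P→CE adds C, E; BC→G adds G; BEG→HJK adds H, J, K → {B, C, E, G, H, J, K, P}.
{H, P}⁺: P→CE adds C, E; EHP→B adds B; BC→G adds G; BEG→HJK adds J, K → {B, C, E, G, H, J, K, P}.
Any other superkey contains one of these as a subset, so there are no further candidate keys.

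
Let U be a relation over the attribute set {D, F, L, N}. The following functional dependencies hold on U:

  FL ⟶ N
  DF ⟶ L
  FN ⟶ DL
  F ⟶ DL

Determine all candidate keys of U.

(F)

Attribute F never appears on the right-hand side of any dependency, so F must belong to every candidate key.
{F}⁺ = {D, F, L, N}, which is all of the schema, so {F} is the only candidate key.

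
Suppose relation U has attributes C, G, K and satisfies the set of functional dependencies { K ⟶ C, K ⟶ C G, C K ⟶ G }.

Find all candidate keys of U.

(K)

Attribute K never appears on the right-hand side of any dependency, so K must belong to every candidate key.
{K}⁺ = {C, G, K}, which is all of the schema, so {K} is the only candidate key.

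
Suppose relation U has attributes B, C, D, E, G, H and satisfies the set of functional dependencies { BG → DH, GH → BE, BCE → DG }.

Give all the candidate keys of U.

{B, C, E}⁺: BCE→DG adds D, G; BG→DH adds H → {B, C, D, E, G, H}.
{B, C, G}⁺: BG→DH adds D, H; GH→BE adds E → {B, C, D, E, G, H}.
{C, G, H}⁺: GH→BE adds B, E; BCE→DG adds D → {B, C, D, E, G, H}.
Any other superkey contains one of these as a subset, so there are no further candidate keys.

BCE; BCG; CGH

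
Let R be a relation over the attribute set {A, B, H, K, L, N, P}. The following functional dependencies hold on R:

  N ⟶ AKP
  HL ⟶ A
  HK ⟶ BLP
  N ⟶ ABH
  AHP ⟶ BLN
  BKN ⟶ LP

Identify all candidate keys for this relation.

(N), (H, K), (A, H, P), (H, L, P)

{N}⁺: N→AKP adds A, K, P; N→ABH adds B, H; AHP→BLN adds L → {A, B, H, K, L, N, P}.
{H, K}⁺: HK→BLP adds B, L, P; HL→A adds A; AHP→BLN adds N → {A, B, H, K, L, N, P}. Minimal: {K}⁺ = {K}; {H}⁺ = {H} — none reach the full schema.
{A, H, P}⁺: AHP→BLN adds B, L, N; N→AKP adds K → {A, B, H, K, L, N, P}. Minimal: {H, P}⁺ = {H, P}; {A, P}⁺ = {A, P}; {A, H}⁺ = {A, H} — none reach the full schema.
{H, L, P}⁺: HL→A adds A; AHP→BLN adds B, N; N→AKP adds K → {A, B, H, K, L, N, P}. Minimal: {L, P}⁺ = {L, P}; {H, P}⁺ = {H, P}; {H, L}⁺ = {A, H, L} — none reach the full schema.
Any other superkey contains one of these as a subset, so there are no further candidate keys.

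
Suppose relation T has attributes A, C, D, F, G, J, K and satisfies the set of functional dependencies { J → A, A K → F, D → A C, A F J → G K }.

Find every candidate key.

(D, F, J), (D, J, K)

Attributes D, J never appear on any right-hand side, so every candidate key must contain {D, J}.
{D, J}⁺ = {A, C, D, J}, which is not all of the schema, so we must add further attributes.
{D, F, J}⁺: J→A adds A; D→AC adds C; AFJ→GK adds G, K → {A, C, D, F, G, J, K}. Minimal: {F, J}⁺ = {A, F, G, J, K}; {D, J}⁺ = {A, C, D, J}; {D, F}⁺ = {A, C, D, F} — none reach the full schema.
{D, J, K}⁺: J→A adds A; AK→F adds F; D→AC adds C; AFJ→GK adds G → {A, C, D, F, G, J, K}. Minimal: {J, K}⁺ = {A, F, G, J, K}; {D, K}⁺ = {A, C, D, F, K}; {D, J}⁺ = {A, C, D, J} — none reach the full schema.
Any other superkey contains one of these as a subset, so there are no further candidate keys.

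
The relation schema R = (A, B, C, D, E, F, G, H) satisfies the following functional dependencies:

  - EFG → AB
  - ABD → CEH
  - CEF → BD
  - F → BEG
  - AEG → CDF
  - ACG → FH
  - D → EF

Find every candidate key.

{D}, {F}, {A, C, G}, {A, E, G}

{D}⁺: D→EF adds E, F; F→BEG adds B, G; EFG→AB adds A; ABD→CEH adds C, H → {A, B, C, D, E, F, G, H}.
{F}⁺: F→BEG adds B, E, G; EFG→AB adds A; AEG→CDF adds C, D; ACG→FH adds H → {A, B, C, D, E, F, G, H}.
{A, C, G}⁺: ACG→FH adds F, H; F→BEG adds B, E; AEG→CDF adds D → {A, B, C, D, E, F, G, H}. Minimal: {C, G}⁺ = {C, G}; {A, G}⁺ = {A, G}; {A, C}⁺ = {A, C} — none reach the full schema.
{A, E, G}⁺: AEG→CDF adds C, D, F; ACG→FH adds H; EFG→AB adds B → {A, B, C, D, E, F, G, H}. Minimal: {E, G}⁺ = {E, G}; {A, G}⁺ = {A, G}; {A, E}⁺ = {A, E} — none reach the full schema.
Any other superkey contains one of these as a subset, so there are no further candidate keys.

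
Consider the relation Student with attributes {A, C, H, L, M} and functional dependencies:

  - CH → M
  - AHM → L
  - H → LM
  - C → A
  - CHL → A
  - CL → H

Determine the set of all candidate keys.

(C, H), (C, L)

Attribute C never appears on the right-hand side of any dependency, so C must belong to every candidate key.
{C}⁺ = {A, C}, which is not all of the schema, so we must add further attributes.
{C, H}⁺: CH→M adds M; H→LM adds L; C→A adds A → {A, C, H, L, M}.
{C, L}⁺: C→A adds A; CL→H adds H; CH→M adds M → {A, C, H, L, M}.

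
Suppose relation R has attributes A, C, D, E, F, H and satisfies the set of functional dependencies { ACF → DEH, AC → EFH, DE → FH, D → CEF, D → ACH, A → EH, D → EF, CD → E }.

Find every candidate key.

{D}⁺: D→CEF adds C, E, F; D→ACH adds A, H → {A, C, D, E, F, H}.
{A, C}⁺: AC→EFH adds E, F, H; ACF→DEH adds D → {A, C, D, E, F, H}. Minimal: {C}⁺ = {C}; {A}⁺ = {A, E, H} — none reach the full schema.

{D}; {A, C}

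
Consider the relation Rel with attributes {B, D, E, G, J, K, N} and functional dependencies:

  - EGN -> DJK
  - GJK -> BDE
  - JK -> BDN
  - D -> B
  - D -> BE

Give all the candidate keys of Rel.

(D, G, N), (E, G, N), (G, J, K)

Attribute G never appears on the right-hand side of any dependency, so G must belong to every candidate key.
{G}⁺ = {G}, which is not all of the schema, so we must add further attributes.
{D, G, N}⁺: D→B adds B; D→BE adds E; EGN→DJK adds J, K → {B, D, E, G, J, K, N}. Minimal: {G, N}⁺ = {G, N}; {D, N}⁺ = {B, D, E, N}; {D, G}⁺ = {B, D, E, G} — none reach the full schema.
{E, G, N}⁺: EGN→DJK adds D, J, K; GJK→BDE adds B → {B, D, E, G, J, K, N}. Minimal: {G, N}⁺ = {G, N}; {E, N}⁺ = {E, N}; {E, G}⁺ = {E, G} — none reach the full schema.
{G, J, K}⁺: GJK→BDE adds B, D, E; JK→BDN adds N → {B, D, E, G, J, K, N}. Minimal: {J, K}⁺ = {B, D, E, J, K, N}; {G, K}⁺ = {G, K}; {G, J}⁺ = {G, J} — none reach the full schema.
Any other superkey contains one of these as a subset, so there are no further candidate keys.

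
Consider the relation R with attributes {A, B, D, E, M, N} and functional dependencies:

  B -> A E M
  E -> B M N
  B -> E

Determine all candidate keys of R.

Attribute D never appears on the right-hand side of any dependency, so D must belong to every candidate key.
{D}⁺ = {D}, which is not all of the schema, so we must add further attributes.
{B, D}⁺: B→AEM adds A, E, M; E→BMN adds N → {A, B, D, E, M, N}. Minimal: {D}⁺ = {D}; {B}⁺ = {A, B, E, M, N} — none reach the full schema.
{D, E}⁺: E→BMN adds B, M, N; B→AEM adds A → {A, B, D, E, M, N}. Minimal: {E}⁺ = {A, B, E, M, N}; {D}⁺ = {D} — none reach the full schema.
Any other superkey contains one of these as a subset, so there are no further candidate keys.

(B, D); (D, E)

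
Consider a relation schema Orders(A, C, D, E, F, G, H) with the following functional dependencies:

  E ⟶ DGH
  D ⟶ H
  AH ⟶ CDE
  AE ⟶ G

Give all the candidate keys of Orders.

ADF; AEF; AFH

Attributes A, F never appear on any right-hand side, so every candidate key must contain {A, F}.
{A, F}⁺ = {A, F}, which is not all of the schema, so we must add further attributes.
{A, D, F}⁺: D→H adds H; AH→CDE adds C, E; AE→G adds G → {A, C, D, E, F, G, H}.
{A, E, F}⁺: E→DGH adds D, G, H; AH→CDE adds C → {A, C, D, E, F, G, H}.
{A, F, H}⁺: AH→CDE adds C, D, E; AE→G adds G → {A, C, D, E, F, G, H}.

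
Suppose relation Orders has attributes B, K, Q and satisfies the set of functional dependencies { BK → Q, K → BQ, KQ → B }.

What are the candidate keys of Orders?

{K}

Attribute K never appears on the right-hand side of any dependency, so K must belong to every candidate key.
{K}⁺ = {B, K, Q}, which is all of the schema, so {K} is the only candidate key.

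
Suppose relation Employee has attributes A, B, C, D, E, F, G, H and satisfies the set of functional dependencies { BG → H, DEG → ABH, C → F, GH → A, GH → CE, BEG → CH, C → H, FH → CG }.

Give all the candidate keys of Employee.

{C, D}⁺: C→F adds F; C→H adds H; FH→CG adds G; GH→A adds A; GH→CE adds E; DEG→ABH adds B → {A, B, C, D, E, F, G, H}.
{B, D, G}⁺: BG→H adds H; GH→A adds A; GH→CE adds C, E; C→F adds F → {A, B, C, D, E, F, G, H}.
{D, E, G}⁺: DEG→ABH adds A, B, H; GH→CE adds C; C→F adds F → {A, B, C, D, E, F, G, H}.
{D, F, H}⁺: FH→CG adds C, G; GH→A adds A; GH→CE adds E; DEG→ABH adds B → {A, B, C, D, E, F, G, H}.
{D, G, H}⁺: GH→A adds A; GH→CE adds C, E; DEG→ABH adds B; C→F adds F → {A, B, C, D, E, F, G, H}.
Any other superkey contains one of these as a subset, so there are no further candidate keys.

(C, D), (B, D, G), (D, E, G), (D, F, H), (D, G, H)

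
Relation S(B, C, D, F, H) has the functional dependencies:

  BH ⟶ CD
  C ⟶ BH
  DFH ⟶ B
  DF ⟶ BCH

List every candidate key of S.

(C, F); (D, F); (B, F, H)

Attribute F never appears on the right-hand side of any dependency, so F must belong to every candidate key.
{F}⁺ = {F}, which is not all of the schema, so we must add further attributes.
{C, F}⁺: C→BH adds B, H; BH→CD adds D → {B, C, D, F, H}.
{D, F}⁺: DF→BCH adds B, C, H → {B, C, D, F, H}.
{B, F, H}⁺: BH→CD adds C, D → {B, C, D, F, H}.
Any other superkey contains one of these as a subset, so there are no further candidate keys.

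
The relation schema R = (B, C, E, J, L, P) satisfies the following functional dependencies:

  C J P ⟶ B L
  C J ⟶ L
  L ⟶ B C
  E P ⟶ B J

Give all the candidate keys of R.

Attributes E, P never appear on any right-hand side, so every candidate key must contain {E, P}.
{E, P}⁺ = {B, E, J, P}, which is not all of the schema, so we must add further attributes.
{C, E, P}⁺: EP→BJ adds B, J; CJP→BL adds L → {B, C, E, J, L, P}. Minimal: {E, P}⁺ = {B, E, J, P}; {C, P}⁺ = {C, P}; {C, E}⁺ = {C, E} — none reach the full schema.
{E, L, P}⁺: L→BC adds B, C; EP→BJ adds J → {B, C, E, J, L, P}. Minimal: {L, P}⁺ = {B, C, L, P}; {E, P}⁺ = {B, E, J, P}; {E, L}⁺ = {B, C, E, L} — none reach the full schema.

(C, E, P), (E, L, P)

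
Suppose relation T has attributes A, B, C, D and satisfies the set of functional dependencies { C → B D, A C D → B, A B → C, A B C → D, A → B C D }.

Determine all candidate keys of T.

Attribute A never appears on the right-hand side of any dependency, so A must belong to every candidate key.
{A}⁺ = {A, B, C, D}, which is all of the schema, so {A} is the only candidate key.

(A)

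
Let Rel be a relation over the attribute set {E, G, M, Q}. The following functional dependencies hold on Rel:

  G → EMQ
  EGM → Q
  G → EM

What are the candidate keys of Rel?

Attribute G never appears on the right-hand side of any dependency, so G must belong to every candidate key.
{G}⁺ = {E, G, M, Q}, which is all of the schema, so {G} is the only candidate key.

G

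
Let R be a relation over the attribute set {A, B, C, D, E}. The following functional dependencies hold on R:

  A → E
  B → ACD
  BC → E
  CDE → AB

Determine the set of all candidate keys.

(B), (A, C, D), (C, D, E)

{B}⁺: B→ACD adds A, C, D; BC→E adds E → {A, B, C, D, E}.
{A, C, D}⁺: A→E adds E; CDE→AB adds B → {A, B, C, D, E}. Minimal: {C, D}⁺ = {C, D}; {A, D}⁺ = {A, D, E}; {A, C}⁺ = {A, C, E} — none reach the full schema.
{C, D, E}⁺: CDE→AB adds A, B → {A, B, C, D, E}. Minimal: {D, E}⁺ = {D, E}; {C, E}⁺ = {C, E}; {C, D}⁺ = {C, D} — none reach the full schema.
Any other superkey contains one of these as a subset, so there are no further candidate keys.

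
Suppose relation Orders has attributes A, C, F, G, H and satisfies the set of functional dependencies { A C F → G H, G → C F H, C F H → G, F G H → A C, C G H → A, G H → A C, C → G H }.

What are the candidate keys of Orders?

C, G

{C}⁺: C→GH adds G, H; G→CFH adds F; FGH→AC adds A → {A, C, F, G, H}.
{G}⁺: G→CFH adds C, F, H; FGH→AC adds A → {A, C, F, G, H}.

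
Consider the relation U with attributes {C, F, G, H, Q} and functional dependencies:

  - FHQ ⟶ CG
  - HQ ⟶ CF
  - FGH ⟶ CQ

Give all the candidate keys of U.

Attribute H never appears on the right-hand side of any dependency, so H must belong to every candidate key.
{H}⁺ = {H}, which is not all of the schema, so we must add further attributes.
{H, Q}⁺: HQ→CF adds C, F; FHQ→CG adds G → {C, F, G, H, Q}. Minimal: {Q}⁺ = {Q}; {H}⁺ = {H} — none reach the full schema.
{F, G, H}⁺: FGH→CQ adds C, Q → {C, F, G, H, Q}. Minimal: {G, H}⁺ = {G, H}; {F, H}⁺ = {F, H}; {F, G}⁺ = {F, G} — none reach the full schema.

(H, Q); (F, G, H)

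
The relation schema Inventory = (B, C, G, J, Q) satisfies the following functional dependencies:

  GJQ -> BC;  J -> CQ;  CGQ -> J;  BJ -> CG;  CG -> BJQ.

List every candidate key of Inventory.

{B, J}⁺: J→CQ adds C, Q; BJ→CG adds G → {B, C, G, J, Q}.
{C, G}⁺: CG→BJQ adds B, J, Q → {B, C, G, J, Q}.
{G, J}⁺: J→CQ adds C, Q; CG→BJQ adds B → {B, C, G, J, Q}.

BJ; CG; GJ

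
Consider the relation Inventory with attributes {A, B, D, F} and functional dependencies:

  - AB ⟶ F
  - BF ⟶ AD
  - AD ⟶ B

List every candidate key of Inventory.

{A, B}; {A, D}; {B, F}

{A, B}⁺: AB→F adds F; BF→AD adds D → {A, B, D, F}.
{A, D}⁺: AD→B adds B; AB→F adds F → {A, B, D, F}.
{B, F}⁺: BF→AD adds A, D → {A, B, D, F}.
Any other superkey contains one of these as a subset, so there are no further candidate keys.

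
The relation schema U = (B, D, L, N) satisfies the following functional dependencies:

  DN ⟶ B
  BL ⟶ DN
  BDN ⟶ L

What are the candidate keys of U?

{B, L}, {D, N}

{B, L}⁺: BL→DN adds D, N → {B, D, L, N}.
{D, N}⁺: DN→B adds B; BDN→L adds L → {B, D, L, N}.
Any other superkey contains one of these as a subset, so there are no further candidate keys.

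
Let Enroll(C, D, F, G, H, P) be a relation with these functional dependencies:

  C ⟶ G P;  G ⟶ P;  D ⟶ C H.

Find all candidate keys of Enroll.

{D, F}

Attributes D, F never appear on any right-hand side, so every candidate key must contain {D, F}.
{D, F}⁺ = {C, D, F, G, H, P}, which is all of the schema, so {D, F} is the only candidate key.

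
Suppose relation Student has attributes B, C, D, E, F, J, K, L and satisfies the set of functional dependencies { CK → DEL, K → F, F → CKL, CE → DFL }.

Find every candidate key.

Attributes B, J never appear on any right-hand side, so every candidate key must contain {B, J}.
{B, J}⁺ = {B, J}, which is not all of the schema, so we must add further attributes.
{B, F, J}⁺: F→CKL adds C, K, L; CK→DEL adds D, E → {B, C, D, E, F, J, K, L}. Minimal: {F, J}⁺ = {C, D, E, F, J, K, L}; {B, J}⁺ = {B, J}; {B, F}⁺ = {B, C, D, E, F, K, L} — none reach the full schema.
{B, J, K}⁺: K→F adds F; F→CKL adds C, L; CK→DEL adds D, E → {B, C, D, E, F, J, K, L}. Minimal: {J, K}⁺ = {C, D, E, F, J, K, L}; {B, K}⁺ = {B, C, D, E, F, K, L}; {B, J}⁺ = {B, J} — none reach the full schema.
{B, C, E, J}⁺: CE→DFL adds D, F, L; F→CKL adds K → {B, C, D, E, F, J, K, L}. Minimal: {C, E, J}⁺ = {C, D, E, F, J, K, L}; {B, E, J}⁺ = {B, E, J}; {B, C, J}⁺ = {B, C, J}; … — none reach the full schema.
Any other superkey contains one of these as a subset, so there are no further candidate keys.

{B, F, J}; {B, J, K}; {B, C, E, J}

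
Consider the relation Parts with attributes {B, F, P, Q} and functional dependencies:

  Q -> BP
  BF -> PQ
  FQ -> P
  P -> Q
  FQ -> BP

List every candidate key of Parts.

Attribute F never appears on the right-hand side of any dependency, so F must belong to every candidate key.
{F}⁺ = {F}, which is not all of the schema, so we must add further attributes.
{B, F}⁺: BF→PQ adds P, Q → {B, F, P, Q}. Minimal: {F}⁺ = {F}; {B}⁺ = {B} — none reach the full schema.
{F, P}⁺: P→Q adds Q; FQ→BP adds B → {B, F, P, Q}. Minimal: {P}⁺ = {B, P, Q}; {F}⁺ = {F} — none reach the full schema.
{F, Q}⁺: Q→BP adds B, P → {B, F, P, Q}. Minimal: {Q}⁺ = {B, P, Q}; {F}⁺ = {F} — none reach the full schema.
Any other superkey contains one of these as a subset, so there are no further candidate keys.

BF, FP, FQ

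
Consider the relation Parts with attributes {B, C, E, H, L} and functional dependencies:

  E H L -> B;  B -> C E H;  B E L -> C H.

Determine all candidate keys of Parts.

{B, L}; {E, H, L}

{B, L}⁺: B→CEH adds C, E, H → {B, C, E, H, L}. Minimal: {L}⁺ = {L}; {B}⁺ = {B, C, E, H} — none reach the full schema.
{E, H, L}⁺: EHL→B adds B; B→CEH adds C → {B, C, E, H, L}. Minimal: {H, L}⁺ = {H, L}; {E, L}⁺ = {E, L}; {E, H}⁺ = {E, H} — none reach the full schema.
Any other superkey contains one of these as a subset, so there are no further candidate keys.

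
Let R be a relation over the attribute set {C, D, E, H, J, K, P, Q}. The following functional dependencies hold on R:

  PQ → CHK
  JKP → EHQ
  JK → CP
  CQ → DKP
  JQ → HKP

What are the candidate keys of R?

{J, K}⁺: JK→CP adds C, P; JKP→EHQ adds E, H, Q; CQ→DKP adds D → {C, D, E, H, J, K, P, Q}. Minimal: {K}⁺ = {K}; {J}⁺ = {J} — none reach the full schema.
{J, Q}⁺: JQ→HKP adds H, K, P; PQ→CHK adds C; JKP→EHQ adds E; CQ→DKP adds D → {C, D, E, H, J, K, P, Q}. Minimal: {Q}⁺ = {Q}; {J}⁺ = {J} — none reach the full schema.

{J, K}, {J, Q}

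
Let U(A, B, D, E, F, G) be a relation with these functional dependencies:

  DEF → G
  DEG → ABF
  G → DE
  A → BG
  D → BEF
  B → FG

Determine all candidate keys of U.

{A}⁺: A→BG adds B, G; B→FG adds F; G→DE adds D, E → {A, B, D, E, F, G}.
{B}⁺: B→FG adds F, G; G→DE adds D, E; DEG→ABF adds A → {A, B, D, E, F, G}.
{D}⁺: D→BEF adds B, E, F; B→FG adds G; DEG→ABF adds A → {A, B, D, E, F, G}.
{G}⁺: G→DE adds D, E; D→BEF adds B, F; DEG→ABF adds A → {A, B, D, E, F, G}.

A; B; D; G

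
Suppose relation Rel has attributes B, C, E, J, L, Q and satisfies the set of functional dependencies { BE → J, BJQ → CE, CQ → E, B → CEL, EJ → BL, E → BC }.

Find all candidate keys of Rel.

(B, Q); (C, Q); (E, Q)

Attribute Q never appears on the right-hand side of any dependency, so Q must belong to every candidate key.
{Q}⁺ = {Q}, which is not all of the schema, so we must add further attributes.
{B, Q}⁺: B→CEL adds C, E, L; BE→J adds J → {B, C, E, J, L, Q}. Minimal: {Q}⁺ = {Q}; {B}⁺ = {B, C, E, J, L} — none reach the full schema.
{C, Q}⁺: CQ→E adds E; E→BC adds B; BE→J adds J; B→CEL adds L → {B, C, E, J, L, Q}. Minimal: {Q}⁺ = {Q}; {C}⁺ = {C} — none reach the full schema.
{E, Q}⁺: E→BC adds B, C; BE→J adds J; B→CEL adds L → {B, C, E, J, L, Q}. Minimal: {Q}⁺ = {Q}; {E}⁺ = {B, C, E, J, L} — none reach the full schema.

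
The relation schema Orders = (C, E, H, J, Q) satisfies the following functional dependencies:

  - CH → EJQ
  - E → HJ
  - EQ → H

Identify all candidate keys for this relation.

{C, E}, {C, H}

Attribute C never appears on the right-hand side of any dependency, so C must belong to every candidate key.
{C}⁺ = {C}, which is not all of the schema, so we must add further attributes.
{C, E}⁺: E→HJ adds H, J; CH→EJQ adds Q → {C, E, H, J, Q}. Minimal: {E}⁺ = {E, H, J}; {C}⁺ = {C} — none reach the full schema.
{C, H}⁺: CH→EJQ adds E, J, Q → {C, E, H, J, Q}. Minimal: {H}⁺ = {H}; {C}⁺ = {C} — none reach the full schema.
Any other superkey contains one of these as a subset, so there are no further candidate keys.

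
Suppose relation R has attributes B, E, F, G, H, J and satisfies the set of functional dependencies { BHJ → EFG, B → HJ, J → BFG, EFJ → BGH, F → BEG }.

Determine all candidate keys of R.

(B); (F); (J)

{B}⁺: B→HJ adds H, J; J→BFG adds F, G; F→BEG adds E → {B, E, F, G, H, J}.
{F}⁺: F→BEG adds B, E, G; B→HJ adds H, J → {B, E, F, G, H, J}.
{J}⁺: J→BFG adds B, F, G; F→BEG adds E; B→HJ adds H → {B, E, F, G, H, J}.
Any other superkey contains one of these as a subset, so there are no further candidate keys.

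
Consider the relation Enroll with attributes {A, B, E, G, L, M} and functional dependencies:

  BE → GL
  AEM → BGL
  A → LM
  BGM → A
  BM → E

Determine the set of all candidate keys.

{A, B}⁺: A→LM adds L, M; BM→E adds E; BE→GL adds G → {A, B, E, G, L, M}. Minimal: {B}⁺ = {B}; {A}⁺ = {A, L, M} — none reach the full schema.
{A, E}⁺: A→LM adds L, M; AEM→BGL adds B, G → {A, B, E, G, L, M}. Minimal: {E}⁺ = {E}; {A}⁺ = {A, L, M} — none reach the full schema.
{B, M}⁺: BM→E adds E; BE→GL adds G, L; BGM→A adds A → {A, B, E, G, L, M}. Minimal: {M}⁺ = {M}; {B}⁺ = {B} — none reach the full schema.

AB, AE, BM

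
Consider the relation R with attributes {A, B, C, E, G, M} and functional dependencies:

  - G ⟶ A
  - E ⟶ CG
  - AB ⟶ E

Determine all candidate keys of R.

ABM; BEM; BGM

Attributes B, M never appear on any right-hand side, so every candidate key must contain {B, M}.
{B, M}⁺ = {B, M}, which is not all of the schema, so we must add further attributes.
{A, B, M}⁺: AB→E adds E; E→CG adds C, G → {A, B, C, E, G, M}.
{B, E, M}⁺: E→CG adds C, G; G→A adds A → {A, B, C, E, G, M}.
{B, G, M}⁺: G→A adds A; AB→E adds E; E→CG adds C → {A, B, C, E, G, M}.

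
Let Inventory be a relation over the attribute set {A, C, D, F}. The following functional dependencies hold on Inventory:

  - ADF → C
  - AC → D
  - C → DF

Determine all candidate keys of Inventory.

{A, C}, {A, D, F}

Attribute A never appears on the right-hand side of any dependency, so A must belong to every candidate key.
{A}⁺ = {A}, which is not all of the schema, so we must add further attributes.
{A, C}⁺: AC→D adds D; C→DF adds F → {A, C, D, F}. Minimal: {C}⁺ = {C, D, F}; {A}⁺ = {A} — none reach the full schema.
{A, D, F}⁺: ADF→C adds C → {A, C, D, F}. Minimal: {D, F}⁺ = {D, F}; {A, F}⁺ = {A, F}; {A, D}⁺ = {A, D} — none reach the full schema.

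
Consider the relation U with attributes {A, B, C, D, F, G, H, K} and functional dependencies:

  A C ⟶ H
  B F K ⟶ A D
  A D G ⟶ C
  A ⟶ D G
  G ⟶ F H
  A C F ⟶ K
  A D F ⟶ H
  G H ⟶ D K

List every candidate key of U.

Attribute B never appears on the right-hand side of any dependency, so B must belong to every candidate key.
{B}⁺ = {B}, which is not all of the schema, so we must add further attributes.
{A, B}⁺: A→DG adds D, G; G→FH adds F, H; GH→DK adds K; ADG→C adds C → {A, B, C, D, F, G, H, K}.
{B, G}⁺: G→FH adds F, H; GH→DK adds D, K; BFK→AD adds A; ADG→C adds C → {A, B, C, D, F, G, H, K}.
{B, F, K}⁺: BFK→AD adds A, D; A→DG adds G; G→FH adds H; ADG→C adds C → {A, B, C, D, F, G, H, K}.
Any other superkey contains one of these as a subset, so there are no further candidate keys.

(A, B), (B, G), (B, F, K)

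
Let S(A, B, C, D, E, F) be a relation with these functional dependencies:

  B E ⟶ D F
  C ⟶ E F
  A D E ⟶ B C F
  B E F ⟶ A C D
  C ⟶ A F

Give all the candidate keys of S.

(B, C), (B, E), (C, D), (A, D, E)

{B, C}⁺: C→EF adds E, F; BEF→ACD adds A, D → {A, B, C, D, E, F}. Minimal: {C}⁺ = {A, C, E, F}; {B}⁺ = {B} — none reach the full schema.
{B, E}⁺: BE→DF adds D, F; BEF→ACD adds A, C → {A, B, C, D, E, F}. Minimal: {E}⁺ = {E}; {B}⁺ = {B} — none reach the full schema.
{C, D}⁺: C→EF adds E, F; C→AF adds A; ADE→BCF adds B → {A, B, C, D, E, F}. Minimal: {D}⁺ = {D}; {C}⁺ = {A, C, E, F} — none reach the full schema.
{A, D, E}⁺: ADE→BCF adds B, C, F → {A, B, C, D, E, F}. Minimal: {D, E}⁺ = {D, E}; {A, E}⁺ = {A, E}; {A, D}⁺ = {A, D} — none reach the full schema.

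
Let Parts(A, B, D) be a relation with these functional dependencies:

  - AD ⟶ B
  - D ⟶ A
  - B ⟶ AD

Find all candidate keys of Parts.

{B}⁺: B→AD adds A, D → {A, B, D}.
{D}⁺: D→A adds A; AD→B adds B → {A, B, D}.
Any other superkey contains one of these as a subset, so there are no further candidate keys.

(B), (D)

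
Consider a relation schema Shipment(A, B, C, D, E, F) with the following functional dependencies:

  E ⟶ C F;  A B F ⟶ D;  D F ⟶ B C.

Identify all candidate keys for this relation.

{A, B, E}⁺: E→CF adds C, F; ABF→D adds D → {A, B, C, D, E, F}. Minimal: {B, E}⁺ = {B, C, E, F}; {A, E}⁺ = {A, C, E, F}; {A, B}⁺ = {A, B} — none reach the full schema.
{A, D, E}⁺: E→CF adds C, F; DF→BC adds B → {A, B, C, D, E, F}. Minimal: {D, E}⁺ = {B, C, D, E, F}; {A, E}⁺ = {A, C, E, F}; {A, D}⁺ = {A, D} — none reach the full schema.
Any other superkey contains one of these as a subset, so there are no further candidate keys.

ABE, ADE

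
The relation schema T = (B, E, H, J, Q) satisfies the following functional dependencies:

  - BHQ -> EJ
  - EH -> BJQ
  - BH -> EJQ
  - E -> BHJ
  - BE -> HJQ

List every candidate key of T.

{E}⁺: E→BHJ adds B, H, J; BE→HJQ adds Q → {B, E, H, J, Q}.
{B, H}⁺: BH→EJQ adds E, J, Q → {B, E, H, J, Q}. Minimal: {H}⁺ = {H}; {B}⁺ = {B} — none reach the full schema.

(E), (B, H)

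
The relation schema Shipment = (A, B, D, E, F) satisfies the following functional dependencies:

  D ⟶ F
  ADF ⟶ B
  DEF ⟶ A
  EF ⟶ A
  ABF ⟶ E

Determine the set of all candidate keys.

Attribute D never appears on the right-hand side of any dependency, so D must belong to every candidate key.
{D}⁺ = {D, F}, which is not all of the schema, so we must add further attributes.
{A, D}⁺: D→F adds F; ADF→B adds B; ABF→E adds E → {A, B, D, E, F}. Minimal: {D}⁺ = {D, F}; {A}⁺ = {A} — none reach the full schema.
{D, E}⁺: D→F adds F; DEF→A adds A; ADF→B adds B → {A, B, D, E, F}. Minimal: {E}⁺ = {E}; {D}⁺ = {D, F} — none reach the full schema.

AD, DE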